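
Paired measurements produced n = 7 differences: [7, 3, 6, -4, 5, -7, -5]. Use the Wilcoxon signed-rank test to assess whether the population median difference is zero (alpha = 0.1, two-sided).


Step 1: Drop any zero differences (none here) and take |d_i|.
|d| = [7, 3, 6, 4, 5, 7, 5]
Step 2: Midrank |d_i| (ties get averaged ranks).
ranks: |7|->6.5, |3|->1, |6|->5, |4|->2, |5|->3.5, |7|->6.5, |5|->3.5
Step 3: Attach original signs; sum ranks with positive sign and with negative sign.
W+ = 6.5 + 1 + 5 + 3.5 = 16
W- = 2 + 6.5 + 3.5 = 12
(Check: W+ + W- = 28 should equal n(n+1)/2 = 28.)
Step 4: Test statistic W = min(W+, W-) = 12.
Step 5: Ties in |d|, so use the tie-corrected normal approximation.
        E[W] = n(n+1)/4 = 7*8/4 = 14.
        Tie groups: |d|=5 (t=2), |d|=7 (t=2); sum(t^3 - t) = 12.
        Var[W] = n(n+1)(2n+1)/24 - sum(t^3-t)/48 = 840/24 - 12/48 = 34.75.
        z = (W - E[W]) / sqrt(Var[W]) = (12 - 14) / 5.8949 = -0.3393.
        Two-sided p = 2*Phi(z) = 0.734402.
Step 6: alpha = 0.1. fail to reject H0.

W+ = 16, W- = 12, W = min = 12, p = 0.734402, fail to reject H0.


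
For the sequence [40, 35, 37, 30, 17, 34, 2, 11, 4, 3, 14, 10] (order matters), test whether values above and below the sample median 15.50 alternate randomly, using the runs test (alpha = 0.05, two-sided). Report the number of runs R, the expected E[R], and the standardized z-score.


Step 1: Compute median = 15.50; label A = above, B = below.
Labels in order: AAAAAABBBBBB  (n_A = 6, n_B = 6)
Step 2: Count runs R = 2.
Step 3: Under H0 (random ordering), E[R] = 2*n_A*n_B/(n_A+n_B) + 1 = 2*6*6/12 + 1 = 7.0000.
        Var[R] = 2*n_A*n_B*(2*n_A*n_B - n_A - n_B) / ((n_A+n_B)^2 * (n_A+n_B-1)) = 4320/1584 = 2.7273.
        SD[R] = 1.6514.
Step 4: Continuity-corrected z = (R + 0.5 - E[R]) / SD[R] = (2 + 0.5 - 7.0000) / 1.6514 = -2.7249.
Step 5: Two-sided p-value via normal approximation = 2*(1 - Phi(|z|)) = 0.006432.
Step 6: alpha = 0.05. reject H0.

R = 2, z = -2.7249, p = 0.006432, reject H0.


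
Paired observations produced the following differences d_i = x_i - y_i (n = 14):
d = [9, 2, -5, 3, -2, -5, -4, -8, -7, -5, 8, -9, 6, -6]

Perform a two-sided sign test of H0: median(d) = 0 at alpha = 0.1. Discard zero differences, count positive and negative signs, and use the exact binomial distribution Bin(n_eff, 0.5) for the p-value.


Step 1: Discard zero differences. Original n = 14; n_eff = number of nonzero differences = 14.
Nonzero differences (with sign): +9, +2, -5, +3, -2, -5, -4, -8, -7, -5, +8, -9, +6, -6
Step 2: Count signs: positive = 5, negative = 9.
Step 3: Under H0: P(positive) = 0.5, so the number of positives S ~ Bin(14, 0.5).
Step 4: Two-sided exact p-value = sum of Bin(14,0.5) probabilities at or below the observed probability = 0.423950.
Step 5: alpha = 0.1. fail to reject H0.

n_eff = 14, pos = 5, neg = 9, p = 0.423950, fail to reject H0.


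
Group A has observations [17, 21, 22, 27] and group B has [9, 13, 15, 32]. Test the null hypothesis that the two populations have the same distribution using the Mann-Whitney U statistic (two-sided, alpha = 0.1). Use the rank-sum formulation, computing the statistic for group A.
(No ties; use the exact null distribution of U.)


Step 1: Combine and sort all 8 observations; assign midranks.
sorted (value, group): (9,Y), (13,Y), (15,Y), (17,X), (21,X), (22,X), (27,X), (32,Y)
ranks: 9->1, 13->2, 15->3, 17->4, 21->5, 22->6, 27->7, 32->8
Step 2: Rank sum for X: R1 = 4 + 5 + 6 + 7 = 22.
Step 3: U_X = R1 - n1(n1+1)/2 = 22 - 4*5/2 = 22 - 10 = 12.
       U_Y = n1*n2 - U_X = 16 - 12 = 4.
Step 4: No ties, so the exact null distribution of U (based on enumerating the C(8,4) = 70 equally likely rank assignments) gives the two-sided p-value.
Step 5: p-value = 0.342857; compare to alpha = 0.1. fail to reject H0.

U_X = 12, p = 0.342857, fail to reject H0 at alpha = 0.1.


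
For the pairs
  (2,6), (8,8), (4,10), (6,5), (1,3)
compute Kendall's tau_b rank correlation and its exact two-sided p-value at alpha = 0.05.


Step 1: Enumerate the 10 unordered pairs (i,j) with i<j and classify each by sign(x_j-x_i) * sign(y_j-y_i).
  (1,2):dx=+6,dy=+2->C; (1,3):dx=+2,dy=+4->C; (1,4):dx=+4,dy=-1->D; (1,5):dx=-1,dy=-3->C
  (2,3):dx=-4,dy=+2->D; (2,4):dx=-2,dy=-3->C; (2,5):dx=-7,dy=-5->C; (3,4):dx=+2,dy=-5->D
  (3,5):dx=-3,dy=-7->C; (4,5):dx=-5,dy=-2->C
Step 2: C = 7, D = 3, total pairs = 10.
Step 3: tau = (C - D)/(n(n-1)/2) = (7 - 3)/10 = 0.400000.
Step 4: Exact two-sided p-value (enumerate n! = 120 permutations of y under H0): p = 0.483333.
Step 5: alpha = 0.05. fail to reject H0.

tau_b = 0.4000 (C=7, D=3), p = 0.483333, fail to reject H0.


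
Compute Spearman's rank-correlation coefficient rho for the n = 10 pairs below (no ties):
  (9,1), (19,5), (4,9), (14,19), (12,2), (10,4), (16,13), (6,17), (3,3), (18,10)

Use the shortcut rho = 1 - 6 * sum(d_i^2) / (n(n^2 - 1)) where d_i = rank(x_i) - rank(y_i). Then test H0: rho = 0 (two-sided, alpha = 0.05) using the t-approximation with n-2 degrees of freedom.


Step 1: Rank x and y separately (midranks; no ties here).
rank(x): 9->4, 19->10, 4->2, 14->7, 12->6, 10->5, 16->8, 6->3, 3->1, 18->9
rank(y): 1->1, 5->5, 9->6, 19->10, 2->2, 4->4, 13->8, 17->9, 3->3, 10->7
Step 2: d_i = R_x(i) - R_y(i); compute d_i^2.
  (4-1)^2=9, (10-5)^2=25, (2-6)^2=16, (7-10)^2=9, (6-2)^2=16, (5-4)^2=1, (8-8)^2=0, (3-9)^2=36, (1-3)^2=4, (9-7)^2=4
sum(d^2) = 120.
Step 3: rho = 1 - 6*120 / (10*(10^2 - 1)) = 1 - 720/990 = 0.272727.
Step 4: Under H0, t = rho * sqrt((n-2)/(1-rho^2)) = 0.8018 ~ t(8).
Step 5: Two-sided p-value from the t-distribution with 8 df = 0.445838.
Step 6: alpha = 0.05. fail to reject H0.

rho = 0.2727, p = 0.445838, fail to reject H0 at alpha = 0.05.


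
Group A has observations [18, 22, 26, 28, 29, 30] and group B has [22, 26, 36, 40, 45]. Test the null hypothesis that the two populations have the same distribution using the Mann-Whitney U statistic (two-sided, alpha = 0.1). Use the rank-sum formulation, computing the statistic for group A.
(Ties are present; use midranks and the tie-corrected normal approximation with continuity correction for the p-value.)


Step 1: Combine and sort all 11 observations; assign midranks.
sorted (value, group): (18,X), (22,X), (22,Y), (26,X), (26,Y), (28,X), (29,X), (30,X), (36,Y), (40,Y), (45,Y)
ranks: 18->1, 22->2.5, 22->2.5, 26->4.5, 26->4.5, 28->6, 29->7, 30->8, 36->9, 40->10, 45->11
Step 2: Rank sum for X: R1 = 1 + 2.5 + 4.5 + 6 + 7 + 8 = 29.
Step 3: U_X = R1 - n1(n1+1)/2 = 29 - 6*7/2 = 29 - 21 = 8.
       U_Y = n1*n2 - U_X = 30 - 8 = 22.
Step 4: Ties are present, so use the tie-corrected normal approximation (with continuity correction) for the p-value.
Step 5: p-value = 0.233197; compare to alpha = 0.1. fail to reject H0.

U_X = 8, p = 0.233197, fail to reject H0 at alpha = 0.1.


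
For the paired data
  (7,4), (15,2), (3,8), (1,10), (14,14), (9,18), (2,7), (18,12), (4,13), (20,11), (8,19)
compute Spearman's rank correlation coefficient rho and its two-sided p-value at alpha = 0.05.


Step 1: Rank x and y separately (midranks; no ties here).
rank(x): 7->5, 15->9, 3->3, 1->1, 14->8, 9->7, 2->2, 18->10, 4->4, 20->11, 8->6
rank(y): 4->2, 2->1, 8->4, 10->5, 14->9, 18->10, 7->3, 12->7, 13->8, 11->6, 19->11
Step 2: d_i = R_x(i) - R_y(i); compute d_i^2.
  (5-2)^2=9, (9-1)^2=64, (3-4)^2=1, (1-5)^2=16, (8-9)^2=1, (7-10)^2=9, (2-3)^2=1, (10-7)^2=9, (4-8)^2=16, (11-6)^2=25, (6-11)^2=25
sum(d^2) = 176.
Step 3: rho = 1 - 6*176 / (11*(11^2 - 1)) = 1 - 1056/1320 = 0.200000.
Step 4: Under H0, t = rho * sqrt((n-2)/(1-rho^2)) = 0.6124 ~ t(9).
Step 5: Two-sided p-value from the t-distribution with 9 df = 0.555445.
Step 6: alpha = 0.05. fail to reject H0.

rho = 0.2000, p = 0.555445, fail to reject H0 at alpha = 0.05.


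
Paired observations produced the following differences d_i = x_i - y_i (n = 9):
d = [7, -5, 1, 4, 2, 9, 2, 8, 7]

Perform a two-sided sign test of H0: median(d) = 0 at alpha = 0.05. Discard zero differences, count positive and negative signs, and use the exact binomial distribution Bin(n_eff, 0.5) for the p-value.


Step 1: Discard zero differences. Original n = 9; n_eff = number of nonzero differences = 9.
Nonzero differences (with sign): +7, -5, +1, +4, +2, +9, +2, +8, +7
Step 2: Count signs: positive = 8, negative = 1.
Step 3: Under H0: P(positive) = 0.5, so the number of positives S ~ Bin(9, 0.5).
Step 4: Two-sided exact p-value = sum of Bin(9,0.5) probabilities at or below the observed probability = 0.039062.
Step 5: alpha = 0.05. reject H0.

n_eff = 9, pos = 8, neg = 1, p = 0.039062, reject H0.


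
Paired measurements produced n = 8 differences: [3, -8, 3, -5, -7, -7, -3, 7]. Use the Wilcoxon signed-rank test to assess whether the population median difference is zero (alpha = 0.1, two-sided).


Step 1: Drop any zero differences (none here) and take |d_i|.
|d| = [3, 8, 3, 5, 7, 7, 3, 7]
Step 2: Midrank |d_i| (ties get averaged ranks).
ranks: |3|->2, |8|->8, |3|->2, |5|->4, |7|->6, |7|->6, |3|->2, |7|->6
Step 3: Attach original signs; sum ranks with positive sign and with negative sign.
W+ = 2 + 2 + 6 = 10
W- = 8 + 4 + 6 + 6 + 2 = 26
(Check: W+ + W- = 36 should equal n(n+1)/2 = 36.)
Step 4: Test statistic W = min(W+, W-) = 10.
Step 5: Ties in |d|, so use the tie-corrected normal approximation.
        E[W] = n(n+1)/4 = 8*9/4 = 18.
        Tie groups: |d|=3 (t=3), |d|=7 (t=3); sum(t^3 - t) = 48.
        Var[W] = n(n+1)(2n+1)/24 - sum(t^3-t)/48 = 1224/24 - 48/48 = 50.
        z = (W - E[W]) / sqrt(Var[W]) = (10 - 18) / 7.0711 = -1.1314.
        Two-sided p = 2*Phi(z) = 0.257899.
Step 6: alpha = 0.1. fail to reject H0.

W+ = 10, W- = 26, W = min = 10, p = 0.257899, fail to reject H0.


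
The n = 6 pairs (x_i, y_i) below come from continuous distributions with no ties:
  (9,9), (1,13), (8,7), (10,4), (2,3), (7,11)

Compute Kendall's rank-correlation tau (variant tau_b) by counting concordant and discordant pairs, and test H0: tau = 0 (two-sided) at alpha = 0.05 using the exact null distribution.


Step 1: Enumerate the 15 unordered pairs (i,j) with i<j and classify each by sign(x_j-x_i) * sign(y_j-y_i).
  (1,2):dx=-8,dy=+4->D; (1,3):dx=-1,dy=-2->C; (1,4):dx=+1,dy=-5->D; (1,5):dx=-7,dy=-6->C
  (1,6):dx=-2,dy=+2->D; (2,3):dx=+7,dy=-6->D; (2,4):dx=+9,dy=-9->D; (2,5):dx=+1,dy=-10->D
  (2,6):dx=+6,dy=-2->D; (3,4):dx=+2,dy=-3->D; (3,5):dx=-6,dy=-4->C; (3,6):dx=-1,dy=+4->D
  (4,5):dx=-8,dy=-1->C; (4,6):dx=-3,dy=+7->D; (5,6):dx=+5,dy=+8->C
Step 2: C = 5, D = 10, total pairs = 15.
Step 3: tau = (C - D)/(n(n-1)/2) = (5 - 10)/15 = -0.333333.
Step 4: Exact two-sided p-value (enumerate n! = 720 permutations of y under H0): p = 0.469444.
Step 5: alpha = 0.05. fail to reject H0.

tau_b = -0.3333 (C=5, D=10), p = 0.469444, fail to reject H0.


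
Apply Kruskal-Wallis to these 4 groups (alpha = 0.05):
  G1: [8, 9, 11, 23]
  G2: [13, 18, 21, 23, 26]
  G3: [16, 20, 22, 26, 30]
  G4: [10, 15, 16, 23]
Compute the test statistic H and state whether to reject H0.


Step 1: Combine all N = 18 observations and assign midranks.
sorted (value, group, rank): (8,G1,1), (9,G1,2), (10,G4,3), (11,G1,4), (13,G2,5), (15,G4,6), (16,G3,7.5), (16,G4,7.5), (18,G2,9), (20,G3,10), (21,G2,11), (22,G3,12), (23,G1,14), (23,G2,14), (23,G4,14), (26,G2,16.5), (26,G3,16.5), (30,G3,18)
Step 2: Sum ranks within each group.
R_1 = 21 (n_1 = 4)
R_2 = 55.5 (n_2 = 5)
R_3 = 64 (n_3 = 5)
R_4 = 30.5 (n_4 = 4)
Step 3: H = 12/(N(N+1)) * sum(R_i^2/n_i) - 3(N+1)
     = 12/(18*19) * (21^2/4 + 55.5^2/5 + 64^2/5 + 30.5^2/4) - 3*19
     = 0.035088 * 1778.06 - 57
     = 5.388158.
Step 4: Ties present; correction factor C = 1 - 36/(18^3 - 18) = 0.993808. Corrected H = 5.388158 / 0.993808 = 5.421729.
Step 5: Under H0, H ~ chi^2(3); p-value = 0.143396.
Step 6: alpha = 0.05. fail to reject H0.

H = 5.4217, df = 3, p = 0.143396, fail to reject H0.


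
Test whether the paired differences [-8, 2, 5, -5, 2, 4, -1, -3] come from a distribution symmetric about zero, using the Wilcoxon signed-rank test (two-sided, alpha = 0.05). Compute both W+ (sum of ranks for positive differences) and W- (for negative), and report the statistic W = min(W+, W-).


Step 1: Drop any zero differences (none here) and take |d_i|.
|d| = [8, 2, 5, 5, 2, 4, 1, 3]
Step 2: Midrank |d_i| (ties get averaged ranks).
ranks: |8|->8, |2|->2.5, |5|->6.5, |5|->6.5, |2|->2.5, |4|->5, |1|->1, |3|->4
Step 3: Attach original signs; sum ranks with positive sign and with negative sign.
W+ = 2.5 + 6.5 + 2.5 + 5 = 16.5
W- = 8 + 6.5 + 1 + 4 = 19.5
(Check: W+ + W- = 36 should equal n(n+1)/2 = 36.)
Step 4: Test statistic W = min(W+, W-) = 16.5.
Step 5: Ties in |d|, so use the tie-corrected normal approximation.
        E[W] = n(n+1)/4 = 8*9/4 = 18.
        Tie groups: |d|=2 (t=2), |d|=5 (t=2); sum(t^3 - t) = 12.
        Var[W] = n(n+1)(2n+1)/24 - sum(t^3-t)/48 = 1224/24 - 12/48 = 50.75.
        z = (W - E[W]) / sqrt(Var[W]) = (16.5 - 18) / 7.1239 = -0.2106.
        Two-sided p = 2*Phi(z) = 0.833232.
Step 6: alpha = 0.05. fail to reject H0.

W+ = 16.5, W- = 19.5, W = min = 16.5, p = 0.833232, fail to reject H0.


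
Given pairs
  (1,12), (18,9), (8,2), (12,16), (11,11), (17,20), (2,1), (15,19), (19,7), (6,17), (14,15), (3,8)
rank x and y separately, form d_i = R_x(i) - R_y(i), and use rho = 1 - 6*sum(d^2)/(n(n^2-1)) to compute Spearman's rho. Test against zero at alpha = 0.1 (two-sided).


Step 1: Rank x and y separately (midranks; no ties here).
rank(x): 1->1, 18->11, 8->5, 12->7, 11->6, 17->10, 2->2, 15->9, 19->12, 6->4, 14->8, 3->3
rank(y): 12->7, 9->5, 2->2, 16->9, 11->6, 20->12, 1->1, 19->11, 7->3, 17->10, 15->8, 8->4
Step 2: d_i = R_x(i) - R_y(i); compute d_i^2.
  (1-7)^2=36, (11-5)^2=36, (5-2)^2=9, (7-9)^2=4, (6-6)^2=0, (10-12)^2=4, (2-1)^2=1, (9-11)^2=4, (12-3)^2=81, (4-10)^2=36, (8-8)^2=0, (3-4)^2=1
sum(d^2) = 212.
Step 3: rho = 1 - 6*212 / (12*(12^2 - 1)) = 1 - 1272/1716 = 0.258741.
Step 4: Under H0, t = rho * sqrt((n-2)/(1-rho^2)) = 0.8471 ~ t(10).
Step 5: Two-sided p-value from the t-distribution with 10 df = 0.416775.
Step 6: alpha = 0.1. fail to reject H0.

rho = 0.2587, p = 0.416775, fail to reject H0 at alpha = 0.1.


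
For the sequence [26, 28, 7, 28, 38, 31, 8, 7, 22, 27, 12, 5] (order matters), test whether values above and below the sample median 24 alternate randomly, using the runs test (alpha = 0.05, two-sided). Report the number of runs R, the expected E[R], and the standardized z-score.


Step 1: Compute median = 24; label A = above, B = below.
Labels in order: AABAAABBBABB  (n_A = 6, n_B = 6)
Step 2: Count runs R = 6.
Step 3: Under H0 (random ordering), E[R] = 2*n_A*n_B/(n_A+n_B) + 1 = 2*6*6/12 + 1 = 7.0000.
        Var[R] = 2*n_A*n_B*(2*n_A*n_B - n_A - n_B) / ((n_A+n_B)^2 * (n_A+n_B-1)) = 4320/1584 = 2.7273.
        SD[R] = 1.6514.
Step 4: Continuity-corrected z = (R + 0.5 - E[R]) / SD[R] = (6 + 0.5 - 7.0000) / 1.6514 = -0.3028.
Step 5: Two-sided p-value via normal approximation = 2*(1 - Phi(|z|)) = 0.762069.
Step 6: alpha = 0.05. fail to reject H0.

R = 6, z = -0.3028, p = 0.762069, fail to reject H0.


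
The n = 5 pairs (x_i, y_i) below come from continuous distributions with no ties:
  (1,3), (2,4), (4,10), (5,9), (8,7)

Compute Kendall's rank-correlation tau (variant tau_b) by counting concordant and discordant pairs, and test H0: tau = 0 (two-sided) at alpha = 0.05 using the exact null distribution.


Step 1: Enumerate the 10 unordered pairs (i,j) with i<j and classify each by sign(x_j-x_i) * sign(y_j-y_i).
  (1,2):dx=+1,dy=+1->C; (1,3):dx=+3,dy=+7->C; (1,4):dx=+4,dy=+6->C; (1,5):dx=+7,dy=+4->C
  (2,3):dx=+2,dy=+6->C; (2,4):dx=+3,dy=+5->C; (2,5):dx=+6,dy=+3->C; (3,4):dx=+1,dy=-1->D
  (3,5):dx=+4,dy=-3->D; (4,5):dx=+3,dy=-2->D
Step 2: C = 7, D = 3, total pairs = 10.
Step 3: tau = (C - D)/(n(n-1)/2) = (7 - 3)/10 = 0.400000.
Step 4: Exact two-sided p-value (enumerate n! = 120 permutations of y under H0): p = 0.483333.
Step 5: alpha = 0.05. fail to reject H0.

tau_b = 0.4000 (C=7, D=3), p = 0.483333, fail to reject H0.


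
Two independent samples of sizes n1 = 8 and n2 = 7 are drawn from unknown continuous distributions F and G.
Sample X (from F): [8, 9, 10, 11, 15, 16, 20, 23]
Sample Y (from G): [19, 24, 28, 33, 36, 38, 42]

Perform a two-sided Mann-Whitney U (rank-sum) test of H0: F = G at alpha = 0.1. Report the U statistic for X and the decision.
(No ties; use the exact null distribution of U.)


Step 1: Combine and sort all 15 observations; assign midranks.
sorted (value, group): (8,X), (9,X), (10,X), (11,X), (15,X), (16,X), (19,Y), (20,X), (23,X), (24,Y), (28,Y), (33,Y), (36,Y), (38,Y), (42,Y)
ranks: 8->1, 9->2, 10->3, 11->4, 15->5, 16->6, 19->7, 20->8, 23->9, 24->10, 28->11, 33->12, 36->13, 38->14, 42->15
Step 2: Rank sum for X: R1 = 1 + 2 + 3 + 4 + 5 + 6 + 8 + 9 = 38.
Step 3: U_X = R1 - n1(n1+1)/2 = 38 - 8*9/2 = 38 - 36 = 2.
       U_Y = n1*n2 - U_X = 56 - 2 = 54.
Step 4: No ties, so the exact null distribution of U (based on enumerating the C(15,8) = 6435 equally likely rank assignments) gives the two-sided p-value.
Step 5: p-value = 0.001243; compare to alpha = 0.1. reject H0.

U_X = 2, p = 0.001243, reject H0 at alpha = 0.1.


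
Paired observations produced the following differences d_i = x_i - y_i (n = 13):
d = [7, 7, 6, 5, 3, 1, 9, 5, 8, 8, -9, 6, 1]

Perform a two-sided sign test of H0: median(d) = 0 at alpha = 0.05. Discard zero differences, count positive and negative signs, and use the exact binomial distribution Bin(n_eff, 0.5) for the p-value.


Step 1: Discard zero differences. Original n = 13; n_eff = number of nonzero differences = 13.
Nonzero differences (with sign): +7, +7, +6, +5, +3, +1, +9, +5, +8, +8, -9, +6, +1
Step 2: Count signs: positive = 12, negative = 1.
Step 3: Under H0: P(positive) = 0.5, so the number of positives S ~ Bin(13, 0.5).
Step 4: Two-sided exact p-value = sum of Bin(13,0.5) probabilities at or below the observed probability = 0.003418.
Step 5: alpha = 0.05. reject H0.

n_eff = 13, pos = 12, neg = 1, p = 0.003418, reject H0.


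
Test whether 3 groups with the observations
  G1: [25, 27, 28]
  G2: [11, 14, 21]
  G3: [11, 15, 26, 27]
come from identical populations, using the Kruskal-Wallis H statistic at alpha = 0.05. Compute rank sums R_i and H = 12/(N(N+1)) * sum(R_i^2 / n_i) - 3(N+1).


Step 1: Combine all N = 10 observations and assign midranks.
sorted (value, group, rank): (11,G2,1.5), (11,G3,1.5), (14,G2,3), (15,G3,4), (21,G2,5), (25,G1,6), (26,G3,7), (27,G1,8.5), (27,G3,8.5), (28,G1,10)
Step 2: Sum ranks within each group.
R_1 = 24.5 (n_1 = 3)
R_2 = 9.5 (n_2 = 3)
R_3 = 21 (n_3 = 4)
Step 3: H = 12/(N(N+1)) * sum(R_i^2/n_i) - 3(N+1)
     = 12/(10*11) * (24.5^2/3 + 9.5^2/3 + 21^2/4) - 3*11
     = 0.109091 * 340.417 - 33
     = 4.136364.
Step 4: Ties present; correction factor C = 1 - 12/(10^3 - 10) = 0.987879. Corrected H = 4.136364 / 0.987879 = 4.187117.
Step 5: Under H0, H ~ chi^2(2); p-value = 0.123248.
Step 6: alpha = 0.05. fail to reject H0.

H = 4.1871, df = 2, p = 0.123248, fail to reject H0.


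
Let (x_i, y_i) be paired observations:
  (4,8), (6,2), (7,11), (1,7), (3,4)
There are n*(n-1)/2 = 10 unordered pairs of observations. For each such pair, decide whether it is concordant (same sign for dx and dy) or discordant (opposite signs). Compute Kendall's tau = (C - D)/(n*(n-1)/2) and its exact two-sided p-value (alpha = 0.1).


Step 1: Enumerate the 10 unordered pairs (i,j) with i<j and classify each by sign(x_j-x_i) * sign(y_j-y_i).
  (1,2):dx=+2,dy=-6->D; (1,3):dx=+3,dy=+3->C; (1,4):dx=-3,dy=-1->C; (1,5):dx=-1,dy=-4->C
  (2,3):dx=+1,dy=+9->C; (2,4):dx=-5,dy=+5->D; (2,5):dx=-3,dy=+2->D; (3,4):dx=-6,dy=-4->C
  (3,5):dx=-4,dy=-7->C; (4,5):dx=+2,dy=-3->D
Step 2: C = 6, D = 4, total pairs = 10.
Step 3: tau = (C - D)/(n(n-1)/2) = (6 - 4)/10 = 0.200000.
Step 4: Exact two-sided p-value (enumerate n! = 120 permutations of y under H0): p = 0.816667.
Step 5: alpha = 0.1. fail to reject H0.

tau_b = 0.2000 (C=6, D=4), p = 0.816667, fail to reject H0.


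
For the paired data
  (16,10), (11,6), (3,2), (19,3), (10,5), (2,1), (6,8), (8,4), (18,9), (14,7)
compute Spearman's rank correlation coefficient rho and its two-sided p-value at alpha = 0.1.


Step 1: Rank x and y separately (midranks; no ties here).
rank(x): 16->8, 11->6, 3->2, 19->10, 10->5, 2->1, 6->3, 8->4, 18->9, 14->7
rank(y): 10->10, 6->6, 2->2, 3->3, 5->5, 1->1, 8->8, 4->4, 9->9, 7->7
Step 2: d_i = R_x(i) - R_y(i); compute d_i^2.
  (8-10)^2=4, (6-6)^2=0, (2-2)^2=0, (10-3)^2=49, (5-5)^2=0, (1-1)^2=0, (3-8)^2=25, (4-4)^2=0, (9-9)^2=0, (7-7)^2=0
sum(d^2) = 78.
Step 3: rho = 1 - 6*78 / (10*(10^2 - 1)) = 1 - 468/990 = 0.527273.
Step 4: Under H0, t = rho * sqrt((n-2)/(1-rho^2)) = 1.7552 ~ t(8).
Step 5: Two-sided p-value from the t-distribution with 8 df = 0.117308.
Step 6: alpha = 0.1. fail to reject H0.

rho = 0.5273, p = 0.117308, fail to reject H0 at alpha = 0.1.


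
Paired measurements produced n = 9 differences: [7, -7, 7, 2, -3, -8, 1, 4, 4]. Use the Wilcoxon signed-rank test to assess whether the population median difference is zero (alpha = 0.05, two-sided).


Step 1: Drop any zero differences (none here) and take |d_i|.
|d| = [7, 7, 7, 2, 3, 8, 1, 4, 4]
Step 2: Midrank |d_i| (ties get averaged ranks).
ranks: |7|->7, |7|->7, |7|->7, |2|->2, |3|->3, |8|->9, |1|->1, |4|->4.5, |4|->4.5
Step 3: Attach original signs; sum ranks with positive sign and with negative sign.
W+ = 7 + 7 + 2 + 1 + 4.5 + 4.5 = 26
W- = 7 + 3 + 9 = 19
(Check: W+ + W- = 45 should equal n(n+1)/2 = 45.)
Step 4: Test statistic W = min(W+, W-) = 19.
Step 5: Ties in |d|, so use the tie-corrected normal approximation.
        E[W] = n(n+1)/4 = 9*10/4 = 22.5.
        Tie groups: |d|=4 (t=2), |d|=7 (t=3); sum(t^3 - t) = 30.
        Var[W] = n(n+1)(2n+1)/24 - sum(t^3-t)/48 = 1710/24 - 30/48 = 70.625.
        z = (W - E[W]) / sqrt(Var[W]) = (19 - 22.5) / 8.4039 = -0.4165.
        Two-sided p = 2*Phi(z) = 0.677063.
Step 6: alpha = 0.05. fail to reject H0.

W+ = 26, W- = 19, W = min = 19, p = 0.677063, fail to reject H0.


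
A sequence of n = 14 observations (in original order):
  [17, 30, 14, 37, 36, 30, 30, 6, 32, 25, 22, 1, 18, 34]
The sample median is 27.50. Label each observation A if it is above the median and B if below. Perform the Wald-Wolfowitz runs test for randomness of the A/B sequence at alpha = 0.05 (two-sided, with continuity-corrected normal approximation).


Step 1: Compute median = 27.50; label A = above, B = below.
Labels in order: BABAAAABABBBBA  (n_A = 7, n_B = 7)
Step 2: Count runs R = 8.
Step 3: Under H0 (random ordering), E[R] = 2*n_A*n_B/(n_A+n_B) + 1 = 2*7*7/14 + 1 = 8.0000.
        Var[R] = 2*n_A*n_B*(2*n_A*n_B - n_A - n_B) / ((n_A+n_B)^2 * (n_A+n_B-1)) = 8232/2548 = 3.2308.
        SD[R] = 1.7974.
Step 4: R = E[R], so z = 0 with no continuity correction.
Step 5: Two-sided p-value via normal approximation = 2*(1 - Phi(|z|)) = 1.000000.
Step 6: alpha = 0.05. fail to reject H0.

R = 8, z = 0.0000, p = 1.000000, fail to reject H0.


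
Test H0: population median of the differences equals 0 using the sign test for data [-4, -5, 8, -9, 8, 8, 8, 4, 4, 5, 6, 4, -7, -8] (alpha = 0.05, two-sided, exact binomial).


Step 1: Discard zero differences. Original n = 14; n_eff = number of nonzero differences = 14.
Nonzero differences (with sign): -4, -5, +8, -9, +8, +8, +8, +4, +4, +5, +6, +4, -7, -8
Step 2: Count signs: positive = 9, negative = 5.
Step 3: Under H0: P(positive) = 0.5, so the number of positives S ~ Bin(14, 0.5).
Step 4: Two-sided exact p-value = sum of Bin(14,0.5) probabilities at or below the observed probability = 0.423950.
Step 5: alpha = 0.05. fail to reject H0.

n_eff = 14, pos = 9, neg = 5, p = 0.423950, fail to reject H0.


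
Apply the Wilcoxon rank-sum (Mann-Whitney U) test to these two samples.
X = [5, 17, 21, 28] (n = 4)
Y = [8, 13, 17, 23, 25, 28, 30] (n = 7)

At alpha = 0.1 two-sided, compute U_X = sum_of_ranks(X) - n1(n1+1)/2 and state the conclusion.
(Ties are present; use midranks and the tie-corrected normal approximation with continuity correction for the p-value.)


Step 1: Combine and sort all 11 observations; assign midranks.
sorted (value, group): (5,X), (8,Y), (13,Y), (17,X), (17,Y), (21,X), (23,Y), (25,Y), (28,X), (28,Y), (30,Y)
ranks: 5->1, 8->2, 13->3, 17->4.5, 17->4.5, 21->6, 23->7, 25->8, 28->9.5, 28->9.5, 30->11
Step 2: Rank sum for X: R1 = 1 + 4.5 + 6 + 9.5 = 21.
Step 3: U_X = R1 - n1(n1+1)/2 = 21 - 4*5/2 = 21 - 10 = 11.
       U_Y = n1*n2 - U_X = 28 - 11 = 17.
Step 4: Ties are present, so use the tie-corrected normal approximation (with continuity correction) for the p-value.
Step 5: p-value = 0.635059; compare to alpha = 0.1. fail to reject H0.

U_X = 11, p = 0.635059, fail to reject H0 at alpha = 0.1.


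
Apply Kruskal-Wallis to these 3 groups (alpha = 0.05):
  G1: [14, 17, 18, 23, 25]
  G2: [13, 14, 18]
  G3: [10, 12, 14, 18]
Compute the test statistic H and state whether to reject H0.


Step 1: Combine all N = 12 observations and assign midranks.
sorted (value, group, rank): (10,G3,1), (12,G3,2), (13,G2,3), (14,G1,5), (14,G2,5), (14,G3,5), (17,G1,7), (18,G1,9), (18,G2,9), (18,G3,9), (23,G1,11), (25,G1,12)
Step 2: Sum ranks within each group.
R_1 = 44 (n_1 = 5)
R_2 = 17 (n_2 = 3)
R_3 = 17 (n_3 = 4)
Step 3: H = 12/(N(N+1)) * sum(R_i^2/n_i) - 3(N+1)
     = 12/(12*13) * (44^2/5 + 17^2/3 + 17^2/4) - 3*13
     = 0.076923 * 555.783 - 39
     = 3.752564.
Step 4: Ties present; correction factor C = 1 - 48/(12^3 - 12) = 0.972028. Corrected H = 3.752564 / 0.972028 = 3.860552.
Step 5: Under H0, H ~ chi^2(2); p-value = 0.145108.
Step 6: alpha = 0.05. fail to reject H0.

H = 3.8606, df = 2, p = 0.145108, fail to reject H0.


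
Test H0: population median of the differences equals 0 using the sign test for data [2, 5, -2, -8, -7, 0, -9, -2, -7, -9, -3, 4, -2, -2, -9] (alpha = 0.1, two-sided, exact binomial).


Step 1: Discard zero differences. Original n = 15; n_eff = number of nonzero differences = 14.
Nonzero differences (with sign): +2, +5, -2, -8, -7, -9, -2, -7, -9, -3, +4, -2, -2, -9
Step 2: Count signs: positive = 3, negative = 11.
Step 3: Under H0: P(positive) = 0.5, so the number of positives S ~ Bin(14, 0.5).
Step 4: Two-sided exact p-value = sum of Bin(14,0.5) probabilities at or below the observed probability = 0.057373.
Step 5: alpha = 0.1. reject H0.

n_eff = 14, pos = 3, neg = 11, p = 0.057373, reject H0.


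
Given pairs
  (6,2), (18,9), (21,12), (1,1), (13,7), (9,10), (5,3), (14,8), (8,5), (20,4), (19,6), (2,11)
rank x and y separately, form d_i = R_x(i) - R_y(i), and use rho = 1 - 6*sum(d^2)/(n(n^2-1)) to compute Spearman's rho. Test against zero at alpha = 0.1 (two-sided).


Step 1: Rank x and y separately (midranks; no ties here).
rank(x): 6->4, 18->9, 21->12, 1->1, 13->7, 9->6, 5->3, 14->8, 8->5, 20->11, 19->10, 2->2
rank(y): 2->2, 9->9, 12->12, 1->1, 7->7, 10->10, 3->3, 8->8, 5->5, 4->4, 6->6, 11->11
Step 2: d_i = R_x(i) - R_y(i); compute d_i^2.
  (4-2)^2=4, (9-9)^2=0, (12-12)^2=0, (1-1)^2=0, (7-7)^2=0, (6-10)^2=16, (3-3)^2=0, (8-8)^2=0, (5-5)^2=0, (11-4)^2=49, (10-6)^2=16, (2-11)^2=81
sum(d^2) = 166.
Step 3: rho = 1 - 6*166 / (12*(12^2 - 1)) = 1 - 996/1716 = 0.419580.
Step 4: Under H0, t = rho * sqrt((n-2)/(1-rho^2)) = 1.4617 ~ t(10).
Step 5: Two-sided p-value from the t-distribution with 10 df = 0.174519.
Step 6: alpha = 0.1. fail to reject H0.

rho = 0.4196, p = 0.174519, fail to reject H0 at alpha = 0.1.


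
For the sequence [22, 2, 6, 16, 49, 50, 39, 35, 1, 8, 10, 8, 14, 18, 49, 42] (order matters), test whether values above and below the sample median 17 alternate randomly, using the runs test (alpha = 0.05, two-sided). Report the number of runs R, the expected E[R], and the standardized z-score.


Step 1: Compute median = 17; label A = above, B = below.
Labels in order: ABBBAAAABBBBBAAA  (n_A = 8, n_B = 8)
Step 2: Count runs R = 5.
Step 3: Under H0 (random ordering), E[R] = 2*n_A*n_B/(n_A+n_B) + 1 = 2*8*8/16 + 1 = 9.0000.
        Var[R] = 2*n_A*n_B*(2*n_A*n_B - n_A - n_B) / ((n_A+n_B)^2 * (n_A+n_B-1)) = 14336/3840 = 3.7333.
        SD[R] = 1.9322.
Step 4: Continuity-corrected z = (R + 0.5 - E[R]) / SD[R] = (5 + 0.5 - 9.0000) / 1.9322 = -1.8114.
Step 5: Two-sided p-value via normal approximation = 2*(1 - Phi(|z|)) = 0.070076.
Step 6: alpha = 0.05. fail to reject H0.

R = 5, z = -1.8114, p = 0.070076, fail to reject H0.


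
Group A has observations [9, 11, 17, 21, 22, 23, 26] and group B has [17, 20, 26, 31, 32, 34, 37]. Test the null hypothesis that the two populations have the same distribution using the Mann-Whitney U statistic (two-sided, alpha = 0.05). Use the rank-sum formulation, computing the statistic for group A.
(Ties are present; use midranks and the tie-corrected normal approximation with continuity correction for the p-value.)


Step 1: Combine and sort all 14 observations; assign midranks.
sorted (value, group): (9,X), (11,X), (17,X), (17,Y), (20,Y), (21,X), (22,X), (23,X), (26,X), (26,Y), (31,Y), (32,Y), (34,Y), (37,Y)
ranks: 9->1, 11->2, 17->3.5, 17->3.5, 20->5, 21->6, 22->7, 23->8, 26->9.5, 26->9.5, 31->11, 32->12, 34->13, 37->14
Step 2: Rank sum for X: R1 = 1 + 2 + 3.5 + 6 + 7 + 8 + 9.5 = 37.
Step 3: U_X = R1 - n1(n1+1)/2 = 37 - 7*8/2 = 37 - 28 = 9.
       U_Y = n1*n2 - U_X = 49 - 9 = 40.
Step 4: Ties are present, so use the tie-corrected normal approximation (with continuity correction) for the p-value.
Step 5: p-value = 0.054750; compare to alpha = 0.05. fail to reject H0.

U_X = 9, p = 0.054750, fail to reject H0 at alpha = 0.05.


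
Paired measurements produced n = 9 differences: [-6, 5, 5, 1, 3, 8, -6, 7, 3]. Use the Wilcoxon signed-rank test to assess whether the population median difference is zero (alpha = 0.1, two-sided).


Step 1: Drop any zero differences (none here) and take |d_i|.
|d| = [6, 5, 5, 1, 3, 8, 6, 7, 3]
Step 2: Midrank |d_i| (ties get averaged ranks).
ranks: |6|->6.5, |5|->4.5, |5|->4.5, |1|->1, |3|->2.5, |8|->9, |6|->6.5, |7|->8, |3|->2.5
Step 3: Attach original signs; sum ranks with positive sign and with negative sign.
W+ = 4.5 + 4.5 + 1 + 2.5 + 9 + 8 + 2.5 = 32
W- = 6.5 + 6.5 = 13
(Check: W+ + W- = 45 should equal n(n+1)/2 = 45.)
Step 4: Test statistic W = min(W+, W-) = 13.
Step 5: Ties in |d|, so use the tie-corrected normal approximation.
        E[W] = n(n+1)/4 = 9*10/4 = 22.5.
        Tie groups: |d|=3 (t=2), |d|=5 (t=2), |d|=6 (t=2); sum(t^3 - t) = 18.
        Var[W] = n(n+1)(2n+1)/24 - sum(t^3-t)/48 = 1710/24 - 18/48 = 70.875.
        z = (W - E[W]) / sqrt(Var[W]) = (13 - 22.5) / 8.4187 = -1.1284.
        Two-sided p = 2*Phi(z) = 0.259136.
Step 6: alpha = 0.1. fail to reject H0.

W+ = 32, W- = 13, W = min = 13, p = 0.259136, fail to reject H0.


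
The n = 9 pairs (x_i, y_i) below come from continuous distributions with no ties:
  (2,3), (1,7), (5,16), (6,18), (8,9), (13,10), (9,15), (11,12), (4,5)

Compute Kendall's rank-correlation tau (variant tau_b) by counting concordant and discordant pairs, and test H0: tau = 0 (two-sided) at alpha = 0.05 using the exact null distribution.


Step 1: Enumerate the 36 unordered pairs (i,j) with i<j and classify each by sign(x_j-x_i) * sign(y_j-y_i).
  (1,2):dx=-1,dy=+4->D; (1,3):dx=+3,dy=+13->C; (1,4):dx=+4,dy=+15->C; (1,5):dx=+6,dy=+6->C
  (1,6):dx=+11,dy=+7->C; (1,7):dx=+7,dy=+12->C; (1,8):dx=+9,dy=+9->C; (1,9):dx=+2,dy=+2->C
  (2,3):dx=+4,dy=+9->C; (2,4):dx=+5,dy=+11->C; (2,5):dx=+7,dy=+2->C; (2,6):dx=+12,dy=+3->C
  (2,7):dx=+8,dy=+8->C; (2,8):dx=+10,dy=+5->C; (2,9):dx=+3,dy=-2->D; (3,4):dx=+1,dy=+2->C
  (3,5):dx=+3,dy=-7->D; (3,6):dx=+8,dy=-6->D; (3,7):dx=+4,dy=-1->D; (3,8):dx=+6,dy=-4->D
  (3,9):dx=-1,dy=-11->C; (4,5):dx=+2,dy=-9->D; (4,6):dx=+7,dy=-8->D; (4,7):dx=+3,dy=-3->D
  (4,8):dx=+5,dy=-6->D; (4,9):dx=-2,dy=-13->C; (5,6):dx=+5,dy=+1->C; (5,7):dx=+1,dy=+6->C
  (5,8):dx=+3,dy=+3->C; (5,9):dx=-4,dy=-4->C; (6,7):dx=-4,dy=+5->D; (6,8):dx=-2,dy=+2->D
  (6,9):dx=-9,dy=-5->C; (7,8):dx=+2,dy=-3->D; (7,9):dx=-5,dy=-10->C; (8,9):dx=-7,dy=-7->C
Step 2: C = 23, D = 13, total pairs = 36.
Step 3: tau = (C - D)/(n(n-1)/2) = (23 - 13)/36 = 0.277778.
Step 4: Exact two-sided p-value (enumerate n! = 362880 permutations of y under H0): p = 0.358488.
Step 5: alpha = 0.05. fail to reject H0.

tau_b = 0.2778 (C=23, D=13), p = 0.358488, fail to reject H0.


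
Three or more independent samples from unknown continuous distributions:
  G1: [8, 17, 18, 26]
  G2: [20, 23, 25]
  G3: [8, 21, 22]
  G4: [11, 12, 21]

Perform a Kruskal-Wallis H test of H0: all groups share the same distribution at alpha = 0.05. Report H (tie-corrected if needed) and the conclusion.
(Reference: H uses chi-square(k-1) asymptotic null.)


Step 1: Combine all N = 13 observations and assign midranks.
sorted (value, group, rank): (8,G1,1.5), (8,G3,1.5), (11,G4,3), (12,G4,4), (17,G1,5), (18,G1,6), (20,G2,7), (21,G3,8.5), (21,G4,8.5), (22,G3,10), (23,G2,11), (25,G2,12), (26,G1,13)
Step 2: Sum ranks within each group.
R_1 = 25.5 (n_1 = 4)
R_2 = 30 (n_2 = 3)
R_3 = 20 (n_3 = 3)
R_4 = 15.5 (n_4 = 3)
Step 3: H = 12/(N(N+1)) * sum(R_i^2/n_i) - 3(N+1)
     = 12/(13*14) * (25.5^2/4 + 30^2/3 + 20^2/3 + 15.5^2/3) - 3*14
     = 0.065934 * 675.979 - 42
     = 2.570055.
Step 4: Ties present; correction factor C = 1 - 12/(13^3 - 13) = 0.994505. Corrected H = 2.570055 / 0.994505 = 2.584254.
Step 5: Under H0, H ~ chi^2(3); p-value = 0.460257.
Step 6: alpha = 0.05. fail to reject H0.

H = 2.5843, df = 3, p = 0.460257, fail to reject H0.


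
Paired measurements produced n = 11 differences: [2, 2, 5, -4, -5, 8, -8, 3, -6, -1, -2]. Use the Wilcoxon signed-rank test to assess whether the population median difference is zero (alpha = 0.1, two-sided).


Step 1: Drop any zero differences (none here) and take |d_i|.
|d| = [2, 2, 5, 4, 5, 8, 8, 3, 6, 1, 2]
Step 2: Midrank |d_i| (ties get averaged ranks).
ranks: |2|->3, |2|->3, |5|->7.5, |4|->6, |5|->7.5, |8|->10.5, |8|->10.5, |3|->5, |6|->9, |1|->1, |2|->3
Step 3: Attach original signs; sum ranks with positive sign and with negative sign.
W+ = 3 + 3 + 7.5 + 10.5 + 5 = 29
W- = 6 + 7.5 + 10.5 + 9 + 1 + 3 = 37
(Check: W+ + W- = 66 should equal n(n+1)/2 = 66.)
Step 4: Test statistic W = min(W+, W-) = 29.
Step 5: Ties in |d|, so use the tie-corrected normal approximation.
        E[W] = n(n+1)/4 = 11*12/4 = 33.
        Tie groups: |d|=2 (t=3), |d|=5 (t=2), |d|=8 (t=2); sum(t^3 - t) = 36.
        Var[W] = n(n+1)(2n+1)/24 - sum(t^3-t)/48 = 3036/24 - 36/48 = 125.75.
        z = (W - E[W]) / sqrt(Var[W]) = (29 - 33) / 11.2138 = -0.3567.
        Two-sided p = 2*Phi(z) = 0.721315.
Step 6: alpha = 0.1. fail to reject H0.

W+ = 29, W- = 37, W = min = 29, p = 0.721315, fail to reject H0.


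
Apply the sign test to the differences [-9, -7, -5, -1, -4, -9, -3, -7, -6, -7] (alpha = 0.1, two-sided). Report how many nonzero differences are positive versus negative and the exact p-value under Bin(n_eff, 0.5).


Step 1: Discard zero differences. Original n = 10; n_eff = number of nonzero differences = 10.
Nonzero differences (with sign): -9, -7, -5, -1, -4, -9, -3, -7, -6, -7
Step 2: Count signs: positive = 0, negative = 10.
Step 3: Under H0: P(positive) = 0.5, so the number of positives S ~ Bin(10, 0.5).
Step 4: Two-sided exact p-value = sum of Bin(10,0.5) probabilities at or below the observed probability = 0.001953.
Step 5: alpha = 0.1. reject H0.

n_eff = 10, pos = 0, neg = 10, p = 0.001953, reject H0.


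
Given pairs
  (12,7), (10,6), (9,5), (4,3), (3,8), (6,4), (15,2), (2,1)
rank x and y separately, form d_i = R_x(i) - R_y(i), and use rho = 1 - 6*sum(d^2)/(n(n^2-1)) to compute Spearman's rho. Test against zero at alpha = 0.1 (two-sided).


Step 1: Rank x and y separately (midranks; no ties here).
rank(x): 12->7, 10->6, 9->5, 4->3, 3->2, 6->4, 15->8, 2->1
rank(y): 7->7, 6->6, 5->5, 3->3, 8->8, 4->4, 2->2, 1->1
Step 2: d_i = R_x(i) - R_y(i); compute d_i^2.
  (7-7)^2=0, (6-6)^2=0, (5-5)^2=0, (3-3)^2=0, (2-8)^2=36, (4-4)^2=0, (8-2)^2=36, (1-1)^2=0
sum(d^2) = 72.
Step 3: rho = 1 - 6*72 / (8*(8^2 - 1)) = 1 - 432/504 = 0.142857.
Step 4: Under H0, t = rho * sqrt((n-2)/(1-rho^2)) = 0.3536 ~ t(6).
Step 5: Two-sided p-value from the t-distribution with 6 df = 0.735765.
Step 6: alpha = 0.1. fail to reject H0.

rho = 0.1429, p = 0.735765, fail to reject H0 at alpha = 0.1.


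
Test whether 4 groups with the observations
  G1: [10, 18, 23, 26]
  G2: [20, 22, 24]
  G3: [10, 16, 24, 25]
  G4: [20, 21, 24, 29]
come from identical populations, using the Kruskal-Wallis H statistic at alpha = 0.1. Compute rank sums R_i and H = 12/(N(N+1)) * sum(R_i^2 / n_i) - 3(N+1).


Step 1: Combine all N = 15 observations and assign midranks.
sorted (value, group, rank): (10,G1,1.5), (10,G3,1.5), (16,G3,3), (18,G1,4), (20,G2,5.5), (20,G4,5.5), (21,G4,7), (22,G2,8), (23,G1,9), (24,G2,11), (24,G3,11), (24,G4,11), (25,G3,13), (26,G1,14), (29,G4,15)
Step 2: Sum ranks within each group.
R_1 = 28.5 (n_1 = 4)
R_2 = 24.5 (n_2 = 3)
R_3 = 28.5 (n_3 = 4)
R_4 = 38.5 (n_4 = 4)
Step 3: H = 12/(N(N+1)) * sum(R_i^2/n_i) - 3(N+1)
     = 12/(15*16) * (28.5^2/4 + 24.5^2/3 + 28.5^2/4 + 38.5^2/4) - 3*16
     = 0.050000 * 976.771 - 48
     = 0.838542.
Step 4: Ties present; correction factor C = 1 - 36/(15^3 - 15) = 0.989286. Corrected H = 0.838542 / 0.989286 = 0.847623.
Step 5: Under H0, H ~ chi^2(3); p-value = 0.838045.
Step 6: alpha = 0.1. fail to reject H0.

H = 0.8476, df = 3, p = 0.838045, fail to reject H0.


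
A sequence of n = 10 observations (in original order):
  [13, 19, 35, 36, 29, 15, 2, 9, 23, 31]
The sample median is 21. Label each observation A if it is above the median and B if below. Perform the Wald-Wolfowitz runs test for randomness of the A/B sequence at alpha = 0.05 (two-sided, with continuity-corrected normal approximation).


Step 1: Compute median = 21; label A = above, B = below.
Labels in order: BBAAABBBAA  (n_A = 5, n_B = 5)
Step 2: Count runs R = 4.
Step 3: Under H0 (random ordering), E[R] = 2*n_A*n_B/(n_A+n_B) + 1 = 2*5*5/10 + 1 = 6.0000.
        Var[R] = 2*n_A*n_B*(2*n_A*n_B - n_A - n_B) / ((n_A+n_B)^2 * (n_A+n_B-1)) = 2000/900 = 2.2222.
        SD[R] = 1.4907.
Step 4: Continuity-corrected z = (R + 0.5 - E[R]) / SD[R] = (4 + 0.5 - 6.0000) / 1.4907 = -1.0062.
Step 5: Two-sided p-value via normal approximation = 2*(1 - Phi(|z|)) = 0.314305.
Step 6: alpha = 0.05. fail to reject H0.

R = 4, z = -1.0062, p = 0.314305, fail to reject H0.


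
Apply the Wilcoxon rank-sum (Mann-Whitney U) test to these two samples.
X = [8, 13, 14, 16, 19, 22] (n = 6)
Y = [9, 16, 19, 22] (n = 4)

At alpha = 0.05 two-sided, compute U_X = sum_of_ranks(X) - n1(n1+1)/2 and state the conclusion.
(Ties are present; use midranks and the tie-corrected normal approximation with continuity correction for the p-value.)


Step 1: Combine and sort all 10 observations; assign midranks.
sorted (value, group): (8,X), (9,Y), (13,X), (14,X), (16,X), (16,Y), (19,X), (19,Y), (22,X), (22,Y)
ranks: 8->1, 9->2, 13->3, 14->4, 16->5.5, 16->5.5, 19->7.5, 19->7.5, 22->9.5, 22->9.5
Step 2: Rank sum for X: R1 = 1 + 3 + 4 + 5.5 + 7.5 + 9.5 = 30.5.
Step 3: U_X = R1 - n1(n1+1)/2 = 30.5 - 6*7/2 = 30.5 - 21 = 9.5.
       U_Y = n1*n2 - U_X = 24 - 9.5 = 14.5.
Step 4: Ties are present, so use the tie-corrected normal approximation (with continuity correction) for the p-value.
Step 5: p-value = 0.666955; compare to alpha = 0.05. fail to reject H0.

U_X = 9.5, p = 0.666955, fail to reject H0 at alpha = 0.05.


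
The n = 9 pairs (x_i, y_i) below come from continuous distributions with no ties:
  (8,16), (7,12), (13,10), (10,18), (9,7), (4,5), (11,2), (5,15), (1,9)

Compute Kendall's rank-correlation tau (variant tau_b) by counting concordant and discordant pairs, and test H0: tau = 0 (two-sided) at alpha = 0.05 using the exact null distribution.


Step 1: Enumerate the 36 unordered pairs (i,j) with i<j and classify each by sign(x_j-x_i) * sign(y_j-y_i).
  (1,2):dx=-1,dy=-4->C; (1,3):dx=+5,dy=-6->D; (1,4):dx=+2,dy=+2->C; (1,5):dx=+1,dy=-9->D
  (1,6):dx=-4,dy=-11->C; (1,7):dx=+3,dy=-14->D; (1,8):dx=-3,dy=-1->C; (1,9):dx=-7,dy=-7->C
  (2,3):dx=+6,dy=-2->D; (2,4):dx=+3,dy=+6->C; (2,5):dx=+2,dy=-5->D; (2,6):dx=-3,dy=-7->C
  (2,7):dx=+4,dy=-10->D; (2,8):dx=-2,dy=+3->D; (2,9):dx=-6,dy=-3->C; (3,4):dx=-3,dy=+8->D
  (3,5):dx=-4,dy=-3->C; (3,6):dx=-9,dy=-5->C; (3,7):dx=-2,dy=-8->C; (3,8):dx=-8,dy=+5->D
  (3,9):dx=-12,dy=-1->C; (4,5):dx=-1,dy=-11->C; (4,6):dx=-6,dy=-13->C; (4,7):dx=+1,dy=-16->D
  (4,8):dx=-5,dy=-3->C; (4,9):dx=-9,dy=-9->C; (5,6):dx=-5,dy=-2->C; (5,7):dx=+2,dy=-5->D
  (5,8):dx=-4,dy=+8->D; (5,9):dx=-8,dy=+2->D; (6,7):dx=+7,dy=-3->D; (6,8):dx=+1,dy=+10->C
  (6,9):dx=-3,dy=+4->D; (7,8):dx=-6,dy=+13->D; (7,9):dx=-10,dy=+7->D; (8,9):dx=-4,dy=-6->C
Step 2: C = 19, D = 17, total pairs = 36.
Step 3: tau = (C - D)/(n(n-1)/2) = (19 - 17)/36 = 0.055556.
Step 4: Exact two-sided p-value (enumerate n! = 362880 permutations of y under H0): p = 0.919455.
Step 5: alpha = 0.05. fail to reject H0.

tau_b = 0.0556 (C=19, D=17), p = 0.919455, fail to reject H0.
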